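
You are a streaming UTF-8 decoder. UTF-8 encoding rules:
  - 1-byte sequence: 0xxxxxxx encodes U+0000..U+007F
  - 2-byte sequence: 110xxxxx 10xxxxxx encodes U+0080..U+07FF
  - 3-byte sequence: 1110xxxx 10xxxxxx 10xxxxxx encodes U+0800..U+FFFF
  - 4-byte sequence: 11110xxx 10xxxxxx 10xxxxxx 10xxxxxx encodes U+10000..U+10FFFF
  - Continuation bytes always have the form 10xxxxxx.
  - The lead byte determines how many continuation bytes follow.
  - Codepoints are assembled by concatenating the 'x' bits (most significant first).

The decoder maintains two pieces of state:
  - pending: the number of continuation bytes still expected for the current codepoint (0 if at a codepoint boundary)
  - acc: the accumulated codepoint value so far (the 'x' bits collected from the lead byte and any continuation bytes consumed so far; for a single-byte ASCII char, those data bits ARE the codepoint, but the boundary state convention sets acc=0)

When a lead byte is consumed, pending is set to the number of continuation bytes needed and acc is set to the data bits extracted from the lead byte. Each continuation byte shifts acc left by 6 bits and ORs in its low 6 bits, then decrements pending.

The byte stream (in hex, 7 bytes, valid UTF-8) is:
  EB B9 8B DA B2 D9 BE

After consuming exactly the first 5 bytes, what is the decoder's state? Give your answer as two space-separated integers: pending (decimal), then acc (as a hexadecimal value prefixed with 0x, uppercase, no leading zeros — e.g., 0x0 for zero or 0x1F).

Answer: 0 0x6B2

Derivation:
Byte[0]=EB: 3-byte lead. pending=2, acc=0xB
Byte[1]=B9: continuation. acc=(acc<<6)|0x39=0x2F9, pending=1
Byte[2]=8B: continuation. acc=(acc<<6)|0x0B=0xBE4B, pending=0
Byte[3]=DA: 2-byte lead. pending=1, acc=0x1A
Byte[4]=B2: continuation. acc=(acc<<6)|0x32=0x6B2, pending=0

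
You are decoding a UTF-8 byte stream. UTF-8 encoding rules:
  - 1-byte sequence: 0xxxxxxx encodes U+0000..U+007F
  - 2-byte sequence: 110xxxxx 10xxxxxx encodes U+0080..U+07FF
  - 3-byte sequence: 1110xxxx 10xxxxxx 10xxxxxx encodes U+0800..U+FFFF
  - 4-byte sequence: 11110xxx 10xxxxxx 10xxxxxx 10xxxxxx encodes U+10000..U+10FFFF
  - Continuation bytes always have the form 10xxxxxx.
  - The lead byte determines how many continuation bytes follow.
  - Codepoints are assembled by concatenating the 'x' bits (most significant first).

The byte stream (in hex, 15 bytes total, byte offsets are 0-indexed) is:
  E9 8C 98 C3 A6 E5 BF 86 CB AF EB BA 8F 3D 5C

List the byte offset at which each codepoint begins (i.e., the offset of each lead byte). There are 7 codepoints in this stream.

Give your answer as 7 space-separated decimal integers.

Byte[0]=E9: 3-byte lead, need 2 cont bytes. acc=0x9
Byte[1]=8C: continuation. acc=(acc<<6)|0x0C=0x24C
Byte[2]=98: continuation. acc=(acc<<6)|0x18=0x9318
Completed: cp=U+9318 (starts at byte 0)
Byte[3]=C3: 2-byte lead, need 1 cont bytes. acc=0x3
Byte[4]=A6: continuation. acc=(acc<<6)|0x26=0xE6
Completed: cp=U+00E6 (starts at byte 3)
Byte[5]=E5: 3-byte lead, need 2 cont bytes. acc=0x5
Byte[6]=BF: continuation. acc=(acc<<6)|0x3F=0x17F
Byte[7]=86: continuation. acc=(acc<<6)|0x06=0x5FC6
Completed: cp=U+5FC6 (starts at byte 5)
Byte[8]=CB: 2-byte lead, need 1 cont bytes. acc=0xB
Byte[9]=AF: continuation. acc=(acc<<6)|0x2F=0x2EF
Completed: cp=U+02EF (starts at byte 8)
Byte[10]=EB: 3-byte lead, need 2 cont bytes. acc=0xB
Byte[11]=BA: continuation. acc=(acc<<6)|0x3A=0x2FA
Byte[12]=8F: continuation. acc=(acc<<6)|0x0F=0xBE8F
Completed: cp=U+BE8F (starts at byte 10)
Byte[13]=3D: 1-byte ASCII. cp=U+003D
Byte[14]=5C: 1-byte ASCII. cp=U+005C

Answer: 0 3 5 8 10 13 14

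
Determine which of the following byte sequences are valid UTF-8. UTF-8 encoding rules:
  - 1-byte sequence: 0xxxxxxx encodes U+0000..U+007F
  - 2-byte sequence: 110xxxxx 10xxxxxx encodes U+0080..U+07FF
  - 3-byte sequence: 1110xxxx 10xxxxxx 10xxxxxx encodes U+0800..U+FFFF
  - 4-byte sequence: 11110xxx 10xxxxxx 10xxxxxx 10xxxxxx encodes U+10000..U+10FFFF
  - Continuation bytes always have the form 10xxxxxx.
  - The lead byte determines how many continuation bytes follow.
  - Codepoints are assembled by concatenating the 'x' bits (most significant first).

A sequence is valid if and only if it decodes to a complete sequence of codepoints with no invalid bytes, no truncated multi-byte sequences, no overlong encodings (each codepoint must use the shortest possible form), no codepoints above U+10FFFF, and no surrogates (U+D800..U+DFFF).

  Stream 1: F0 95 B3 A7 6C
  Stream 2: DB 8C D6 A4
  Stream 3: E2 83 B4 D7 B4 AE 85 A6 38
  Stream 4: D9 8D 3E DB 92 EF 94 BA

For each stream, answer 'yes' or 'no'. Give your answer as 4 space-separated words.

Stream 1: decodes cleanly. VALID
Stream 2: decodes cleanly. VALID
Stream 3: error at byte offset 5. INVALID
Stream 4: decodes cleanly. VALID

Answer: yes yes no yes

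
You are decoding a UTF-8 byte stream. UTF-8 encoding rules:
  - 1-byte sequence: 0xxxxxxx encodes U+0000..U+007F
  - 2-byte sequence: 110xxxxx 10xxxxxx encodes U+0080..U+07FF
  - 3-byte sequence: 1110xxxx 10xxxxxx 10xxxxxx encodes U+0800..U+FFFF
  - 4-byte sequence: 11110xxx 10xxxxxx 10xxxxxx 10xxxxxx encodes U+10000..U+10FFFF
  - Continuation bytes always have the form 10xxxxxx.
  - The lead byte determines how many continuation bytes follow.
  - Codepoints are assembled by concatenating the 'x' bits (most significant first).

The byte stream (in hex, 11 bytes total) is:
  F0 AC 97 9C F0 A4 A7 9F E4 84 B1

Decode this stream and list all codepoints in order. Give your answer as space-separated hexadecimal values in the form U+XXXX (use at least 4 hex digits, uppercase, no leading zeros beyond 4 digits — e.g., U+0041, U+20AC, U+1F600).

Answer: U+2C5DC U+249DF U+4131

Derivation:
Byte[0]=F0: 4-byte lead, need 3 cont bytes. acc=0x0
Byte[1]=AC: continuation. acc=(acc<<6)|0x2C=0x2C
Byte[2]=97: continuation. acc=(acc<<6)|0x17=0xB17
Byte[3]=9C: continuation. acc=(acc<<6)|0x1C=0x2C5DC
Completed: cp=U+2C5DC (starts at byte 0)
Byte[4]=F0: 4-byte lead, need 3 cont bytes. acc=0x0
Byte[5]=A4: continuation. acc=(acc<<6)|0x24=0x24
Byte[6]=A7: continuation. acc=(acc<<6)|0x27=0x927
Byte[7]=9F: continuation. acc=(acc<<6)|0x1F=0x249DF
Completed: cp=U+249DF (starts at byte 4)
Byte[8]=E4: 3-byte lead, need 2 cont bytes. acc=0x4
Byte[9]=84: continuation. acc=(acc<<6)|0x04=0x104
Byte[10]=B1: continuation. acc=(acc<<6)|0x31=0x4131
Completed: cp=U+4131 (starts at byte 8)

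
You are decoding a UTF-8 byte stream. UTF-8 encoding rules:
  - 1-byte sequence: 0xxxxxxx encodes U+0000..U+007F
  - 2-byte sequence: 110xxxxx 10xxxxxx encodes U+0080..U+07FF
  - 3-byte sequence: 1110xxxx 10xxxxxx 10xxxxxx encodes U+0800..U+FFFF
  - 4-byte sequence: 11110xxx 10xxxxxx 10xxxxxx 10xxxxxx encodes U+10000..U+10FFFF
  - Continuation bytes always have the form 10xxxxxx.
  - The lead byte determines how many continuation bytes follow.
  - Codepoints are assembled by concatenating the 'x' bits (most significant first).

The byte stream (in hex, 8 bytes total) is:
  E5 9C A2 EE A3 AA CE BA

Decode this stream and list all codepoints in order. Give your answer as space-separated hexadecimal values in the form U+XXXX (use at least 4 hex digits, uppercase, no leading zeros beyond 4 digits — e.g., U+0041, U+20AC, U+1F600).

Answer: U+5722 U+E8EA U+03BA

Derivation:
Byte[0]=E5: 3-byte lead, need 2 cont bytes. acc=0x5
Byte[1]=9C: continuation. acc=(acc<<6)|0x1C=0x15C
Byte[2]=A2: continuation. acc=(acc<<6)|0x22=0x5722
Completed: cp=U+5722 (starts at byte 0)
Byte[3]=EE: 3-byte lead, need 2 cont bytes. acc=0xE
Byte[4]=A3: continuation. acc=(acc<<6)|0x23=0x3A3
Byte[5]=AA: continuation. acc=(acc<<6)|0x2A=0xE8EA
Completed: cp=U+E8EA (starts at byte 3)
Byte[6]=CE: 2-byte lead, need 1 cont bytes. acc=0xE
Byte[7]=BA: continuation. acc=(acc<<6)|0x3A=0x3BA
Completed: cp=U+03BA (starts at byte 6)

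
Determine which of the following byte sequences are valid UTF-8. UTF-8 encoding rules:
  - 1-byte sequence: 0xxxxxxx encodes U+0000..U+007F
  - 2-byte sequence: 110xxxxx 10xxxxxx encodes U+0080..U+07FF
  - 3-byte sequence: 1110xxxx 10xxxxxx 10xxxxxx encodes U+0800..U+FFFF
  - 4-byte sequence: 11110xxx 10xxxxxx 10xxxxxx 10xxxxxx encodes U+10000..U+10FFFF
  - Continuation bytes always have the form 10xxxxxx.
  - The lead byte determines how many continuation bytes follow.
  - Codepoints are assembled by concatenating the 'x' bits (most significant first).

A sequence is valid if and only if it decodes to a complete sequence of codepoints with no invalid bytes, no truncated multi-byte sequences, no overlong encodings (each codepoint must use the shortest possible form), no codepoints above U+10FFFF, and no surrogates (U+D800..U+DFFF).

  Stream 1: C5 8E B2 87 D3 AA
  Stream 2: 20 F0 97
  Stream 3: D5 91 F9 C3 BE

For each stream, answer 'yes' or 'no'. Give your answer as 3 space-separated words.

Answer: no no no

Derivation:
Stream 1: error at byte offset 2. INVALID
Stream 2: error at byte offset 3. INVALID
Stream 3: error at byte offset 2. INVALID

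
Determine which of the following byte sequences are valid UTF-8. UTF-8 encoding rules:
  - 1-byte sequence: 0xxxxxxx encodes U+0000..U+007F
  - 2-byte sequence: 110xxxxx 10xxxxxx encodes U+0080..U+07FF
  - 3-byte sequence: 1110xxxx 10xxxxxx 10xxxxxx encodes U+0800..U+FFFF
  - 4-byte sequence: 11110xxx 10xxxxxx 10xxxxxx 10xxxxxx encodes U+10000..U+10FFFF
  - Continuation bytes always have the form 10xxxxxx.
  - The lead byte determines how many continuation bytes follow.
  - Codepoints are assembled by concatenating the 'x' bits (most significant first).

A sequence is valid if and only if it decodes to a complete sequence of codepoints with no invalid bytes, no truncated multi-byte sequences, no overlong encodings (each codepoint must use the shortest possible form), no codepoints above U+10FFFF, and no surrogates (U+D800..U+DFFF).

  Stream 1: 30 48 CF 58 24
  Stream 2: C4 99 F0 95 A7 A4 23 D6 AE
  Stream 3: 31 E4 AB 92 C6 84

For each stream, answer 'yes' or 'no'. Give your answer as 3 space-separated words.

Stream 1: error at byte offset 3. INVALID
Stream 2: decodes cleanly. VALID
Stream 3: decodes cleanly. VALID

Answer: no yes yes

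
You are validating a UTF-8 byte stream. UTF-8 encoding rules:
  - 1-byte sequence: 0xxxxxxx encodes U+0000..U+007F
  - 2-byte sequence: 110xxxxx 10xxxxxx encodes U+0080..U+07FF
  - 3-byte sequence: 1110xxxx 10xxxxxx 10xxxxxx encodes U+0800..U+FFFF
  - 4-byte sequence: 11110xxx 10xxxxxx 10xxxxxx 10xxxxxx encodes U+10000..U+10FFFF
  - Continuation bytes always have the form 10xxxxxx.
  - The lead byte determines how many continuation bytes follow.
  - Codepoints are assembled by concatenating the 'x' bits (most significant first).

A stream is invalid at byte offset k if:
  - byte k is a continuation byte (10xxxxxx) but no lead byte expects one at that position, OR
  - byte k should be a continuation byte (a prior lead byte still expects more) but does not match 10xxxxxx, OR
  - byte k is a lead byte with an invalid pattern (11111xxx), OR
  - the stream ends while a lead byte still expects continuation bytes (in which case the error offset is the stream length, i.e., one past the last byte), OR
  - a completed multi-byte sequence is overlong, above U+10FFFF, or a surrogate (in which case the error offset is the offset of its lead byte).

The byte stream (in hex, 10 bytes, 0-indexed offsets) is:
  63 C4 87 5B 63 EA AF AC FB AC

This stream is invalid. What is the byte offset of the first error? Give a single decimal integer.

Byte[0]=63: 1-byte ASCII. cp=U+0063
Byte[1]=C4: 2-byte lead, need 1 cont bytes. acc=0x4
Byte[2]=87: continuation. acc=(acc<<6)|0x07=0x107
Completed: cp=U+0107 (starts at byte 1)
Byte[3]=5B: 1-byte ASCII. cp=U+005B
Byte[4]=63: 1-byte ASCII. cp=U+0063
Byte[5]=EA: 3-byte lead, need 2 cont bytes. acc=0xA
Byte[6]=AF: continuation. acc=(acc<<6)|0x2F=0x2AF
Byte[7]=AC: continuation. acc=(acc<<6)|0x2C=0xABEC
Completed: cp=U+ABEC (starts at byte 5)
Byte[8]=FB: INVALID lead byte (not 0xxx/110x/1110/11110)

Answer: 8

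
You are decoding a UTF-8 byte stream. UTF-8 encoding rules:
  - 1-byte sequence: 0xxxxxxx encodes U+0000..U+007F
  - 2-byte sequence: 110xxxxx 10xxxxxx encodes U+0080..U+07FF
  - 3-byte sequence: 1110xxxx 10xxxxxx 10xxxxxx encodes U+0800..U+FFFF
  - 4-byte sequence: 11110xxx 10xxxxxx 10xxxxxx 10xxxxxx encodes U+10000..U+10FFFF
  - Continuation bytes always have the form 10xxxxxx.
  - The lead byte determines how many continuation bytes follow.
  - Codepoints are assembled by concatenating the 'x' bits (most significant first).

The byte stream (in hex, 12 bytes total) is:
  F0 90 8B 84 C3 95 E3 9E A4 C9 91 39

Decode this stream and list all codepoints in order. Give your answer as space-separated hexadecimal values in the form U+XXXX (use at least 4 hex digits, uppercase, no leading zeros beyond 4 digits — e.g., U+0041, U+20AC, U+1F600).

Answer: U+102C4 U+00D5 U+37A4 U+0251 U+0039

Derivation:
Byte[0]=F0: 4-byte lead, need 3 cont bytes. acc=0x0
Byte[1]=90: continuation. acc=(acc<<6)|0x10=0x10
Byte[2]=8B: continuation. acc=(acc<<6)|0x0B=0x40B
Byte[3]=84: continuation. acc=(acc<<6)|0x04=0x102C4
Completed: cp=U+102C4 (starts at byte 0)
Byte[4]=C3: 2-byte lead, need 1 cont bytes. acc=0x3
Byte[5]=95: continuation. acc=(acc<<6)|0x15=0xD5
Completed: cp=U+00D5 (starts at byte 4)
Byte[6]=E3: 3-byte lead, need 2 cont bytes. acc=0x3
Byte[7]=9E: continuation. acc=(acc<<6)|0x1E=0xDE
Byte[8]=A4: continuation. acc=(acc<<6)|0x24=0x37A4
Completed: cp=U+37A4 (starts at byte 6)
Byte[9]=C9: 2-byte lead, need 1 cont bytes. acc=0x9
Byte[10]=91: continuation. acc=(acc<<6)|0x11=0x251
Completed: cp=U+0251 (starts at byte 9)
Byte[11]=39: 1-byte ASCII. cp=U+0039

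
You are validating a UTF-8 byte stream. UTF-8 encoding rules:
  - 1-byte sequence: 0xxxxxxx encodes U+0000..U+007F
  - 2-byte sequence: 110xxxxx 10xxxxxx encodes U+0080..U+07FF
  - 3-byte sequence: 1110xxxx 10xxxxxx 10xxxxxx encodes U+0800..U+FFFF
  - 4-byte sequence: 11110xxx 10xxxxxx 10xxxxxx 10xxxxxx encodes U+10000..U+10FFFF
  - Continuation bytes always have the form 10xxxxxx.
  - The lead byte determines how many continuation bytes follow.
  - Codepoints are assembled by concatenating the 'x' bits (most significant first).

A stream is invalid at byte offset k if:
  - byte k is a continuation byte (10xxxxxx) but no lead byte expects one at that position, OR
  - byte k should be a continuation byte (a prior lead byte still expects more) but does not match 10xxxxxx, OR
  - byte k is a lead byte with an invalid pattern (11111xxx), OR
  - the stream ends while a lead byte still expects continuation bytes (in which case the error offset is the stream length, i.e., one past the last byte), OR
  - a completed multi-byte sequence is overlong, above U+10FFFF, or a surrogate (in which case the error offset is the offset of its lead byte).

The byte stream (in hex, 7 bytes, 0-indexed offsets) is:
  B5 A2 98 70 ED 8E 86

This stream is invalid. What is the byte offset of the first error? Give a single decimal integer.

Byte[0]=B5: INVALID lead byte (not 0xxx/110x/1110/11110)

Answer: 0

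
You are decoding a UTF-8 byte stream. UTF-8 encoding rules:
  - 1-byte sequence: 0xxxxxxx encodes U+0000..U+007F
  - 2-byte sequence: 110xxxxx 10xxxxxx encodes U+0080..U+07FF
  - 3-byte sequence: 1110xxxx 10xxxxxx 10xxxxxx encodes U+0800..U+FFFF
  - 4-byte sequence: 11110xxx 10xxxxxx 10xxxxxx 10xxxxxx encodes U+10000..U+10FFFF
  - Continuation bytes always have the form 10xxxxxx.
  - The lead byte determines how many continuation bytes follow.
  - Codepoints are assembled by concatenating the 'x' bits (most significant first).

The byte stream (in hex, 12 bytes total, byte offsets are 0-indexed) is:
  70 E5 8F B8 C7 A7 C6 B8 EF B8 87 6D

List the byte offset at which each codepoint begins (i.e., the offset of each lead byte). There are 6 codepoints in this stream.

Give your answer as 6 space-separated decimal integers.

Byte[0]=70: 1-byte ASCII. cp=U+0070
Byte[1]=E5: 3-byte lead, need 2 cont bytes. acc=0x5
Byte[2]=8F: continuation. acc=(acc<<6)|0x0F=0x14F
Byte[3]=B8: continuation. acc=(acc<<6)|0x38=0x53F8
Completed: cp=U+53F8 (starts at byte 1)
Byte[4]=C7: 2-byte lead, need 1 cont bytes. acc=0x7
Byte[5]=A7: continuation. acc=(acc<<6)|0x27=0x1E7
Completed: cp=U+01E7 (starts at byte 4)
Byte[6]=C6: 2-byte lead, need 1 cont bytes. acc=0x6
Byte[7]=B8: continuation. acc=(acc<<6)|0x38=0x1B8
Completed: cp=U+01B8 (starts at byte 6)
Byte[8]=EF: 3-byte lead, need 2 cont bytes. acc=0xF
Byte[9]=B8: continuation. acc=(acc<<6)|0x38=0x3F8
Byte[10]=87: continuation. acc=(acc<<6)|0x07=0xFE07
Completed: cp=U+FE07 (starts at byte 8)
Byte[11]=6D: 1-byte ASCII. cp=U+006D

Answer: 0 1 4 6 8 11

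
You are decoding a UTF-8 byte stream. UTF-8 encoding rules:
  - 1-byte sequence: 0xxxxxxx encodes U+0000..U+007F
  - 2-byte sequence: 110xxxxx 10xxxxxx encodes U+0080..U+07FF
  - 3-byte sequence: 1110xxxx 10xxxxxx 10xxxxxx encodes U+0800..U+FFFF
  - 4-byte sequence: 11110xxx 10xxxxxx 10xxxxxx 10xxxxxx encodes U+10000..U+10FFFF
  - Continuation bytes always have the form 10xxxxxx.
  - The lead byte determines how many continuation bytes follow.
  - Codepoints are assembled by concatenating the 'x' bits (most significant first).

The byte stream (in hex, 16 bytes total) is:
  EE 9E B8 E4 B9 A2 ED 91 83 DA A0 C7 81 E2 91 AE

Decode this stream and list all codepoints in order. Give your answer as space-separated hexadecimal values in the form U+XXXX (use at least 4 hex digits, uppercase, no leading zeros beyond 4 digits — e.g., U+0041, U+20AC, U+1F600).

Byte[0]=EE: 3-byte lead, need 2 cont bytes. acc=0xE
Byte[1]=9E: continuation. acc=(acc<<6)|0x1E=0x39E
Byte[2]=B8: continuation. acc=(acc<<6)|0x38=0xE7B8
Completed: cp=U+E7B8 (starts at byte 0)
Byte[3]=E4: 3-byte lead, need 2 cont bytes. acc=0x4
Byte[4]=B9: continuation. acc=(acc<<6)|0x39=0x139
Byte[5]=A2: continuation. acc=(acc<<6)|0x22=0x4E62
Completed: cp=U+4E62 (starts at byte 3)
Byte[6]=ED: 3-byte lead, need 2 cont bytes. acc=0xD
Byte[7]=91: continuation. acc=(acc<<6)|0x11=0x351
Byte[8]=83: continuation. acc=(acc<<6)|0x03=0xD443
Completed: cp=U+D443 (starts at byte 6)
Byte[9]=DA: 2-byte lead, need 1 cont bytes. acc=0x1A
Byte[10]=A0: continuation. acc=(acc<<6)|0x20=0x6A0
Completed: cp=U+06A0 (starts at byte 9)
Byte[11]=C7: 2-byte lead, need 1 cont bytes. acc=0x7
Byte[12]=81: continuation. acc=(acc<<6)|0x01=0x1C1
Completed: cp=U+01C1 (starts at byte 11)
Byte[13]=E2: 3-byte lead, need 2 cont bytes. acc=0x2
Byte[14]=91: continuation. acc=(acc<<6)|0x11=0x91
Byte[15]=AE: continuation. acc=(acc<<6)|0x2E=0x246E
Completed: cp=U+246E (starts at byte 13)

Answer: U+E7B8 U+4E62 U+D443 U+06A0 U+01C1 U+246E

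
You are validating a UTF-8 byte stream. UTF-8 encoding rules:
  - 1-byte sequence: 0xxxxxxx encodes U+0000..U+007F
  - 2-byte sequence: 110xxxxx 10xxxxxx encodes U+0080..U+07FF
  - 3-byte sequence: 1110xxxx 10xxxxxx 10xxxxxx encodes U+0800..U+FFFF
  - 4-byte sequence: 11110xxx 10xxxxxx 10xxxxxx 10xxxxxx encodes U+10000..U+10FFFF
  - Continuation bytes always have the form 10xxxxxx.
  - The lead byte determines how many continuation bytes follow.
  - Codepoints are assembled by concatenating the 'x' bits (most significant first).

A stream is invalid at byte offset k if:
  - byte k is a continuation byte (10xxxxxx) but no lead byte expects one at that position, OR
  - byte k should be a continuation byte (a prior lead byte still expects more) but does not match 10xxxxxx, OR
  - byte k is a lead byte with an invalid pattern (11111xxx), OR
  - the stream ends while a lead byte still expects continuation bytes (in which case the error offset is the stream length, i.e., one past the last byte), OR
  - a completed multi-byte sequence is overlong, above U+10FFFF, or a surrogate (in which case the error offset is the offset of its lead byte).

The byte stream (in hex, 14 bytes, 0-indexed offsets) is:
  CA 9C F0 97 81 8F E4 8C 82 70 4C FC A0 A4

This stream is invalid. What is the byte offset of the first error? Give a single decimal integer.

Answer: 11

Derivation:
Byte[0]=CA: 2-byte lead, need 1 cont bytes. acc=0xA
Byte[1]=9C: continuation. acc=(acc<<6)|0x1C=0x29C
Completed: cp=U+029C (starts at byte 0)
Byte[2]=F0: 4-byte lead, need 3 cont bytes. acc=0x0
Byte[3]=97: continuation. acc=(acc<<6)|0x17=0x17
Byte[4]=81: continuation. acc=(acc<<6)|0x01=0x5C1
Byte[5]=8F: continuation. acc=(acc<<6)|0x0F=0x1704F
Completed: cp=U+1704F (starts at byte 2)
Byte[6]=E4: 3-byte lead, need 2 cont bytes. acc=0x4
Byte[7]=8C: continuation. acc=(acc<<6)|0x0C=0x10C
Byte[8]=82: continuation. acc=(acc<<6)|0x02=0x4302
Completed: cp=U+4302 (starts at byte 6)
Byte[9]=70: 1-byte ASCII. cp=U+0070
Byte[10]=4C: 1-byte ASCII. cp=U+004C
Byte[11]=FC: INVALID lead byte (not 0xxx/110x/1110/11110)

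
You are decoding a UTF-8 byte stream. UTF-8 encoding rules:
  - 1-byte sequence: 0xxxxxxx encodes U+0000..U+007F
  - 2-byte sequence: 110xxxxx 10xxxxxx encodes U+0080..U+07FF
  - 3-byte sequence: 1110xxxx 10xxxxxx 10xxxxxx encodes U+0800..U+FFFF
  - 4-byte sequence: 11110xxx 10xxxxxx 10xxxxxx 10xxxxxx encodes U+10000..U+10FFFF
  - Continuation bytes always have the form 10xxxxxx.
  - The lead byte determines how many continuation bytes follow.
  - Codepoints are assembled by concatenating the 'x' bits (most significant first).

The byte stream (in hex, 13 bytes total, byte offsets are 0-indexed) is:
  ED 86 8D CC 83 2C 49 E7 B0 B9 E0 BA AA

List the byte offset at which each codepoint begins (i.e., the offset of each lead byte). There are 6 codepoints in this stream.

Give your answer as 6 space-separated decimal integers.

Byte[0]=ED: 3-byte lead, need 2 cont bytes. acc=0xD
Byte[1]=86: continuation. acc=(acc<<6)|0x06=0x346
Byte[2]=8D: continuation. acc=(acc<<6)|0x0D=0xD18D
Completed: cp=U+D18D (starts at byte 0)
Byte[3]=CC: 2-byte lead, need 1 cont bytes. acc=0xC
Byte[4]=83: continuation. acc=(acc<<6)|0x03=0x303
Completed: cp=U+0303 (starts at byte 3)
Byte[5]=2C: 1-byte ASCII. cp=U+002C
Byte[6]=49: 1-byte ASCII. cp=U+0049
Byte[7]=E7: 3-byte lead, need 2 cont bytes. acc=0x7
Byte[8]=B0: continuation. acc=(acc<<6)|0x30=0x1F0
Byte[9]=B9: continuation. acc=(acc<<6)|0x39=0x7C39
Completed: cp=U+7C39 (starts at byte 7)
Byte[10]=E0: 3-byte lead, need 2 cont bytes. acc=0x0
Byte[11]=BA: continuation. acc=(acc<<6)|0x3A=0x3A
Byte[12]=AA: continuation. acc=(acc<<6)|0x2A=0xEAA
Completed: cp=U+0EAA (starts at byte 10)

Answer: 0 3 5 6 7 10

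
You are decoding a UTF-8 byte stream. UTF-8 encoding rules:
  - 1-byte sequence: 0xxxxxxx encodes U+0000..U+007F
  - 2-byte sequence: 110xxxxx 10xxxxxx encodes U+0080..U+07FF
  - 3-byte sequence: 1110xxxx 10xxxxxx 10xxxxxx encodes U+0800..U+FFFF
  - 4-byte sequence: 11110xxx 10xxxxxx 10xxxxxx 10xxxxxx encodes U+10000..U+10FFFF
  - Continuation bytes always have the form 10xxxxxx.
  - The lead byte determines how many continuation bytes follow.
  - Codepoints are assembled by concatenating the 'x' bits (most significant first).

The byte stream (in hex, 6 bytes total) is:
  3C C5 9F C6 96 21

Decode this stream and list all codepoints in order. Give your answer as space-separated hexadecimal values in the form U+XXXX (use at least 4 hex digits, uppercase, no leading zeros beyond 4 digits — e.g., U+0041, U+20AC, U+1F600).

Byte[0]=3C: 1-byte ASCII. cp=U+003C
Byte[1]=C5: 2-byte lead, need 1 cont bytes. acc=0x5
Byte[2]=9F: continuation. acc=(acc<<6)|0x1F=0x15F
Completed: cp=U+015F (starts at byte 1)
Byte[3]=C6: 2-byte lead, need 1 cont bytes. acc=0x6
Byte[4]=96: continuation. acc=(acc<<6)|0x16=0x196
Completed: cp=U+0196 (starts at byte 3)
Byte[5]=21: 1-byte ASCII. cp=U+0021

Answer: U+003C U+015F U+0196 U+0021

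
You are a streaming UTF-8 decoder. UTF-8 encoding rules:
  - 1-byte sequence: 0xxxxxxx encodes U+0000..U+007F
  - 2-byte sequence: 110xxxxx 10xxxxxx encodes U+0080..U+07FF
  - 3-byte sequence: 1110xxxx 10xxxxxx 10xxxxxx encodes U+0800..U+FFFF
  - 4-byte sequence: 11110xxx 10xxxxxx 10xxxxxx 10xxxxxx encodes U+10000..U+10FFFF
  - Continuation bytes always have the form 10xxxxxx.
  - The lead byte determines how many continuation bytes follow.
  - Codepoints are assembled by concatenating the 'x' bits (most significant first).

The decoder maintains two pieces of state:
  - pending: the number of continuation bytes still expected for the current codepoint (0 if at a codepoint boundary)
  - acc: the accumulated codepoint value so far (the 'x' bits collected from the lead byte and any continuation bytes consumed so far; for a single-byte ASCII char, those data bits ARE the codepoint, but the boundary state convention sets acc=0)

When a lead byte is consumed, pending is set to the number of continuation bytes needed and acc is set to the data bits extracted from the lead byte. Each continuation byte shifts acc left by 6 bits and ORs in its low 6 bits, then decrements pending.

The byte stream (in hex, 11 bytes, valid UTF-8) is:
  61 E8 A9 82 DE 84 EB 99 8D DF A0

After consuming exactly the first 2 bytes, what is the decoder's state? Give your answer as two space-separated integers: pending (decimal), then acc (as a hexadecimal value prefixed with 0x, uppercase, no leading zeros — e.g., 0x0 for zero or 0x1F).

Byte[0]=61: 1-byte. pending=0, acc=0x0
Byte[1]=E8: 3-byte lead. pending=2, acc=0x8

Answer: 2 0x8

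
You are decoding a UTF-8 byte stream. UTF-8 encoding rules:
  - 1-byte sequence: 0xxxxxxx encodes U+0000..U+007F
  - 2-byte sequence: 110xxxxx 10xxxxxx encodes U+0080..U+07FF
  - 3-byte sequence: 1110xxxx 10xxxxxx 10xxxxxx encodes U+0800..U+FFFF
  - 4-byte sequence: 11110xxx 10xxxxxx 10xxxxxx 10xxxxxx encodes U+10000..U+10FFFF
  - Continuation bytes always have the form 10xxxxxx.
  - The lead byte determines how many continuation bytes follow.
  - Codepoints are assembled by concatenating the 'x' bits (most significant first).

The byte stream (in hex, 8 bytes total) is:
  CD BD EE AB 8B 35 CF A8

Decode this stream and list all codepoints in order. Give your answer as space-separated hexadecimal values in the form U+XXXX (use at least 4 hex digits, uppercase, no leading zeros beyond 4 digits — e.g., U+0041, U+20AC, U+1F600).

Answer: U+037D U+EACB U+0035 U+03E8

Derivation:
Byte[0]=CD: 2-byte lead, need 1 cont bytes. acc=0xD
Byte[1]=BD: continuation. acc=(acc<<6)|0x3D=0x37D
Completed: cp=U+037D (starts at byte 0)
Byte[2]=EE: 3-byte lead, need 2 cont bytes. acc=0xE
Byte[3]=AB: continuation. acc=(acc<<6)|0x2B=0x3AB
Byte[4]=8B: continuation. acc=(acc<<6)|0x0B=0xEACB
Completed: cp=U+EACB (starts at byte 2)
Byte[5]=35: 1-byte ASCII. cp=U+0035
Byte[6]=CF: 2-byte lead, need 1 cont bytes. acc=0xF
Byte[7]=A8: continuation. acc=(acc<<6)|0x28=0x3E8
Completed: cp=U+03E8 (starts at byte 6)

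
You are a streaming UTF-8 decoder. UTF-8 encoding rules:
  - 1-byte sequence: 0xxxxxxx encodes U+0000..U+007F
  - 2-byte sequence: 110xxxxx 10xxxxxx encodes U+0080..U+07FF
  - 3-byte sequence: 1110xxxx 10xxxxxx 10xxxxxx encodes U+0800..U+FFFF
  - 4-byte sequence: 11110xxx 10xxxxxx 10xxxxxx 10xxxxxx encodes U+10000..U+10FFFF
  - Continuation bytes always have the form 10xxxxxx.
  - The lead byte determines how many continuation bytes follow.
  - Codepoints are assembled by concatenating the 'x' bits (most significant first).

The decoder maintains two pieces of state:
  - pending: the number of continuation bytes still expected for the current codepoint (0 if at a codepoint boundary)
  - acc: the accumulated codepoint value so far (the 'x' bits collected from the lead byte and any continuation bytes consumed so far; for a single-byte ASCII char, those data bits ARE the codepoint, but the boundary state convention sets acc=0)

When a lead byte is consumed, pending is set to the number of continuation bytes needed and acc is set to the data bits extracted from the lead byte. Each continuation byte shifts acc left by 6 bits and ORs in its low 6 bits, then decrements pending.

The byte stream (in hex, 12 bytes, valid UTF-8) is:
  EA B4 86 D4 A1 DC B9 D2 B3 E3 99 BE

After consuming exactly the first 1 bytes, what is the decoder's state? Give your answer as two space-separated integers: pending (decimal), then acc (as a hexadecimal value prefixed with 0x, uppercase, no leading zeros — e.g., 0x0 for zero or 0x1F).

Answer: 2 0xA

Derivation:
Byte[0]=EA: 3-byte lead. pending=2, acc=0xA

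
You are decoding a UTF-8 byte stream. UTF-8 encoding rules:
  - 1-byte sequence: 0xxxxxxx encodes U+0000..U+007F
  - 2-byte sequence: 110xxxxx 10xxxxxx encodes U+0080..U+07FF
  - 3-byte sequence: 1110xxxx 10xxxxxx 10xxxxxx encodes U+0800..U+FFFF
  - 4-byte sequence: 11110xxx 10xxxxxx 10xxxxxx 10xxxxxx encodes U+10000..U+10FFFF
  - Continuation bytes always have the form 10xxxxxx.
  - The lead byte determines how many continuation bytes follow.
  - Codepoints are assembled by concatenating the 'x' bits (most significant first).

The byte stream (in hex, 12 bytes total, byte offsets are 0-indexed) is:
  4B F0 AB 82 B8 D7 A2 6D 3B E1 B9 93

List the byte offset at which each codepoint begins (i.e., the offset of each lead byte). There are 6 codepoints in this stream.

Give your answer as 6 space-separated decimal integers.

Answer: 0 1 5 7 8 9

Derivation:
Byte[0]=4B: 1-byte ASCII. cp=U+004B
Byte[1]=F0: 4-byte lead, need 3 cont bytes. acc=0x0
Byte[2]=AB: continuation. acc=(acc<<6)|0x2B=0x2B
Byte[3]=82: continuation. acc=(acc<<6)|0x02=0xAC2
Byte[4]=B8: continuation. acc=(acc<<6)|0x38=0x2B0B8
Completed: cp=U+2B0B8 (starts at byte 1)
Byte[5]=D7: 2-byte lead, need 1 cont bytes. acc=0x17
Byte[6]=A2: continuation. acc=(acc<<6)|0x22=0x5E2
Completed: cp=U+05E2 (starts at byte 5)
Byte[7]=6D: 1-byte ASCII. cp=U+006D
Byte[8]=3B: 1-byte ASCII. cp=U+003B
Byte[9]=E1: 3-byte lead, need 2 cont bytes. acc=0x1
Byte[10]=B9: continuation. acc=(acc<<6)|0x39=0x79
Byte[11]=93: continuation. acc=(acc<<6)|0x13=0x1E53
Completed: cp=U+1E53 (starts at byte 9)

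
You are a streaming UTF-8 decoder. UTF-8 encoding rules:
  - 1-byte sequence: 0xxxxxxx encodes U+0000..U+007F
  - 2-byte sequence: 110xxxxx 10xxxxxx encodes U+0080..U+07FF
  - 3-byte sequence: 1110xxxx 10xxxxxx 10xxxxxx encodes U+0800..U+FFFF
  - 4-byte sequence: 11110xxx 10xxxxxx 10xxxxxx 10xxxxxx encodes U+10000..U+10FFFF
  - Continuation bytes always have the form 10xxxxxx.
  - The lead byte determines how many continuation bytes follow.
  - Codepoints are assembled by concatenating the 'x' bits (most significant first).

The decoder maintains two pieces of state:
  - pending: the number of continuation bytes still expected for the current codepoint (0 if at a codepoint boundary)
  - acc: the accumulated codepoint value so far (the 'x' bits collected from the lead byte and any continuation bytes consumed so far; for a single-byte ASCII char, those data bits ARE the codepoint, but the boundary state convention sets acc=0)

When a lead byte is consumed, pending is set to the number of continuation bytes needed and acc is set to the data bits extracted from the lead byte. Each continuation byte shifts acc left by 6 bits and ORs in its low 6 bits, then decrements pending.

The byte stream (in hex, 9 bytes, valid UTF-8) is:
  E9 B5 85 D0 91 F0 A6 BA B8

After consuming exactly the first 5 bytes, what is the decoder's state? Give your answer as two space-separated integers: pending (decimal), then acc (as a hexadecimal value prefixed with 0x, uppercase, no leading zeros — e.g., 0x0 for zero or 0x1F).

Byte[0]=E9: 3-byte lead. pending=2, acc=0x9
Byte[1]=B5: continuation. acc=(acc<<6)|0x35=0x275, pending=1
Byte[2]=85: continuation. acc=(acc<<6)|0x05=0x9D45, pending=0
Byte[3]=D0: 2-byte lead. pending=1, acc=0x10
Byte[4]=91: continuation. acc=(acc<<6)|0x11=0x411, pending=0

Answer: 0 0x411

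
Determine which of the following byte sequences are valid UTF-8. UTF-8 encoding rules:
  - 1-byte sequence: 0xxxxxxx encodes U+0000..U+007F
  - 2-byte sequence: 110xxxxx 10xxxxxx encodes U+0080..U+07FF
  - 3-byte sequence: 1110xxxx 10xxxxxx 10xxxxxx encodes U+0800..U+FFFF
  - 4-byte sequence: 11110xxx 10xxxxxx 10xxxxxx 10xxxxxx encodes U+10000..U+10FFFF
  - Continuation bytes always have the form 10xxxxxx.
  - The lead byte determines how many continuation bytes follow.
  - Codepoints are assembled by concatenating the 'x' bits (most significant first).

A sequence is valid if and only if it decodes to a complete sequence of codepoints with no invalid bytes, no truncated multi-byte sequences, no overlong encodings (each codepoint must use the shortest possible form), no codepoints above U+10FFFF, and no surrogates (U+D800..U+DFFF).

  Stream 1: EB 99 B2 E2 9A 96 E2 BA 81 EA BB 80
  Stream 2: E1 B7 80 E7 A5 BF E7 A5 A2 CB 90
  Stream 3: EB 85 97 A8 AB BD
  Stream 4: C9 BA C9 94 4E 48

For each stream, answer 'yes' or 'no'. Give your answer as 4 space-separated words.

Stream 1: decodes cleanly. VALID
Stream 2: decodes cleanly. VALID
Stream 3: error at byte offset 3. INVALID
Stream 4: decodes cleanly. VALID

Answer: yes yes no yes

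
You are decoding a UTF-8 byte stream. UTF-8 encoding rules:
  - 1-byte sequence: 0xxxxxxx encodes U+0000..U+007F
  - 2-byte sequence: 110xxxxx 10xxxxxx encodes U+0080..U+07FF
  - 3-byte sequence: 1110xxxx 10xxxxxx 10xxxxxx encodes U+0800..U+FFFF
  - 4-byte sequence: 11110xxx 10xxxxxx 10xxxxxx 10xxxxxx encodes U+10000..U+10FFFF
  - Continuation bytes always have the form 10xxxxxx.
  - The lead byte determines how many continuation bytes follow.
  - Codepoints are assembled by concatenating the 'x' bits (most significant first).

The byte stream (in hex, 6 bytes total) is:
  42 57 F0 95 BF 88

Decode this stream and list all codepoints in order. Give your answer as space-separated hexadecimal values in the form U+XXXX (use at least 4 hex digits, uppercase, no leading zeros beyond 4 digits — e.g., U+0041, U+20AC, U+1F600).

Answer: U+0042 U+0057 U+15FC8

Derivation:
Byte[0]=42: 1-byte ASCII. cp=U+0042
Byte[1]=57: 1-byte ASCII. cp=U+0057
Byte[2]=F0: 4-byte lead, need 3 cont bytes. acc=0x0
Byte[3]=95: continuation. acc=(acc<<6)|0x15=0x15
Byte[4]=BF: continuation. acc=(acc<<6)|0x3F=0x57F
Byte[5]=88: continuation. acc=(acc<<6)|0x08=0x15FC8
Completed: cp=U+15FC8 (starts at byte 2)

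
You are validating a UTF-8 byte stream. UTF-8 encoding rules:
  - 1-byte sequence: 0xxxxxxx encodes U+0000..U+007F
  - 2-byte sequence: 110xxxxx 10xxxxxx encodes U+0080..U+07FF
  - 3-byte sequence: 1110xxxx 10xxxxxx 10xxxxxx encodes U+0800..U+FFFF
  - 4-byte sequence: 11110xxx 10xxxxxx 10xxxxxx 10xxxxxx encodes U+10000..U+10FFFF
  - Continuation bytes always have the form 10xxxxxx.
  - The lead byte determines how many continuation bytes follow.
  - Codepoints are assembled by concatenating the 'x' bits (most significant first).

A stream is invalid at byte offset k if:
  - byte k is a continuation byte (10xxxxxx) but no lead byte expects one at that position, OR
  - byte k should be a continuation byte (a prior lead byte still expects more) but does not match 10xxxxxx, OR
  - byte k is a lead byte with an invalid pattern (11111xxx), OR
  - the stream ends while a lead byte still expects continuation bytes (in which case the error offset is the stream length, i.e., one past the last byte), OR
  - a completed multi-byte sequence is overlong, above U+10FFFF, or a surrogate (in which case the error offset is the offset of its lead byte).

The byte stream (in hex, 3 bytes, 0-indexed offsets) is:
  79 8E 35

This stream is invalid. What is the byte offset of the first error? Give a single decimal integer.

Byte[0]=79: 1-byte ASCII. cp=U+0079
Byte[1]=8E: INVALID lead byte (not 0xxx/110x/1110/11110)

Answer: 1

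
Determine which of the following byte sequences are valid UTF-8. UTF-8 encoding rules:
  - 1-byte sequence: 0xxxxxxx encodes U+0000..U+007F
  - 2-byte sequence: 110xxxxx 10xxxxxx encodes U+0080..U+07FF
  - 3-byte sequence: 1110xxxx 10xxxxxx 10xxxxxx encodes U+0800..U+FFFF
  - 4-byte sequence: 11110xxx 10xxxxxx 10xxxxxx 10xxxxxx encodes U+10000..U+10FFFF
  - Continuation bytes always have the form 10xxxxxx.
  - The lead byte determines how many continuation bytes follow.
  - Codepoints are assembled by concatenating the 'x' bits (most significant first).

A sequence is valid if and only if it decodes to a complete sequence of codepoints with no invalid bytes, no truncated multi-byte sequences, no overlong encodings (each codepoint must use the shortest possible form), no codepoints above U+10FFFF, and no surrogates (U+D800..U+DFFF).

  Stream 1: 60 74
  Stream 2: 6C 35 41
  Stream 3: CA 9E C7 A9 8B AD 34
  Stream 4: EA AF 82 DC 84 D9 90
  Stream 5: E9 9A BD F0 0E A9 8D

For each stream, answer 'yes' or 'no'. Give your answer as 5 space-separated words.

Answer: yes yes no yes no

Derivation:
Stream 1: decodes cleanly. VALID
Stream 2: decodes cleanly. VALID
Stream 3: error at byte offset 4. INVALID
Stream 4: decodes cleanly. VALID
Stream 5: error at byte offset 4. INVALID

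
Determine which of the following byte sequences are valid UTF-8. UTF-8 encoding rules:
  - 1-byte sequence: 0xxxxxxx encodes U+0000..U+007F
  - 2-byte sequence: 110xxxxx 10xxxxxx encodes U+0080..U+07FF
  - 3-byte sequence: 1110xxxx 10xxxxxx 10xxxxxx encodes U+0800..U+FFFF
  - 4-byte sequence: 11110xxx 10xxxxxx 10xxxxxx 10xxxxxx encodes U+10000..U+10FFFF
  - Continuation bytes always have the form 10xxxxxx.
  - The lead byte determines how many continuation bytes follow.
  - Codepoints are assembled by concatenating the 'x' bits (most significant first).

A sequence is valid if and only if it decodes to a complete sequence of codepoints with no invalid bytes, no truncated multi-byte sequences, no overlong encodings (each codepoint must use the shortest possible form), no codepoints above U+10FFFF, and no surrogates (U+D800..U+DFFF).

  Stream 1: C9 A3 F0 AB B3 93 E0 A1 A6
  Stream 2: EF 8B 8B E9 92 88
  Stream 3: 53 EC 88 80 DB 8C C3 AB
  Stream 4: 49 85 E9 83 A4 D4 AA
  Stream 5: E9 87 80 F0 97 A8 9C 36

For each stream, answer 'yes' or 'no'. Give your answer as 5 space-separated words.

Answer: yes yes yes no yes

Derivation:
Stream 1: decodes cleanly. VALID
Stream 2: decodes cleanly. VALID
Stream 3: decodes cleanly. VALID
Stream 4: error at byte offset 1. INVALID
Stream 5: decodes cleanly. VALID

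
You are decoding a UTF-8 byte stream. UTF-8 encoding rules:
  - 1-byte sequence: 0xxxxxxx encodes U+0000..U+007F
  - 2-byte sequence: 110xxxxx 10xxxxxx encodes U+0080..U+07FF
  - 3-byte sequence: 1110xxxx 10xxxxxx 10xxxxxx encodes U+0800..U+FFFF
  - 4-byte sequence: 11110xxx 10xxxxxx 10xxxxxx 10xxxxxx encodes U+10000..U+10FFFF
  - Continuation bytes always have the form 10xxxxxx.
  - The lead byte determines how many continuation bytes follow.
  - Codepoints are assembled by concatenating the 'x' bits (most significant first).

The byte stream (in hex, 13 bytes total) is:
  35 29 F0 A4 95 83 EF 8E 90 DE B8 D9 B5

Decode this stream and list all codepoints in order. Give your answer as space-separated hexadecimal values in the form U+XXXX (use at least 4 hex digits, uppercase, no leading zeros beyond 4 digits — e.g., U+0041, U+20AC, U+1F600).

Byte[0]=35: 1-byte ASCII. cp=U+0035
Byte[1]=29: 1-byte ASCII. cp=U+0029
Byte[2]=F0: 4-byte lead, need 3 cont bytes. acc=0x0
Byte[3]=A4: continuation. acc=(acc<<6)|0x24=0x24
Byte[4]=95: continuation. acc=(acc<<6)|0x15=0x915
Byte[5]=83: continuation. acc=(acc<<6)|0x03=0x24543
Completed: cp=U+24543 (starts at byte 2)
Byte[6]=EF: 3-byte lead, need 2 cont bytes. acc=0xF
Byte[7]=8E: continuation. acc=(acc<<6)|0x0E=0x3CE
Byte[8]=90: continuation. acc=(acc<<6)|0x10=0xF390
Completed: cp=U+F390 (starts at byte 6)
Byte[9]=DE: 2-byte lead, need 1 cont bytes. acc=0x1E
Byte[10]=B8: continuation. acc=(acc<<6)|0x38=0x7B8
Completed: cp=U+07B8 (starts at byte 9)
Byte[11]=D9: 2-byte lead, need 1 cont bytes. acc=0x19
Byte[12]=B5: continuation. acc=(acc<<6)|0x35=0x675
Completed: cp=U+0675 (starts at byte 11)

Answer: U+0035 U+0029 U+24543 U+F390 U+07B8 U+0675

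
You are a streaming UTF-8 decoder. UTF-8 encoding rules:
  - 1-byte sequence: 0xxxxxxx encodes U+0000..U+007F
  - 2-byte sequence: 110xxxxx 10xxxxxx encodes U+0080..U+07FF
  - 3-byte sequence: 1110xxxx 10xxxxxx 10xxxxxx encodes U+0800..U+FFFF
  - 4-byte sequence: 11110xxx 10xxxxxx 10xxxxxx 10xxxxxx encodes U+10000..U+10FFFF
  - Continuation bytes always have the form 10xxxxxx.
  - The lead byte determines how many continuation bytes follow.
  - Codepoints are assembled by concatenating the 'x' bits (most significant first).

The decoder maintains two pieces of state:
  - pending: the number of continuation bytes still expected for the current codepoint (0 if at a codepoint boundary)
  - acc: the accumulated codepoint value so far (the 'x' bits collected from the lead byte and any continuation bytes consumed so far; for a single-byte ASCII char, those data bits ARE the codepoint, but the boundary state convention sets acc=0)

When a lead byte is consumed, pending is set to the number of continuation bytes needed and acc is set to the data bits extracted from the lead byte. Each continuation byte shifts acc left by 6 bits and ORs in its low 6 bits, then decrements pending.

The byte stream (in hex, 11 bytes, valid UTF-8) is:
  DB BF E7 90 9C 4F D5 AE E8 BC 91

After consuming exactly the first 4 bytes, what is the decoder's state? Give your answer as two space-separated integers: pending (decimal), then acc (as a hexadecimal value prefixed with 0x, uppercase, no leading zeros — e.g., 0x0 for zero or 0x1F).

Byte[0]=DB: 2-byte lead. pending=1, acc=0x1B
Byte[1]=BF: continuation. acc=(acc<<6)|0x3F=0x6FF, pending=0
Byte[2]=E7: 3-byte lead. pending=2, acc=0x7
Byte[3]=90: continuation. acc=(acc<<6)|0x10=0x1D0, pending=1

Answer: 1 0x1D0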